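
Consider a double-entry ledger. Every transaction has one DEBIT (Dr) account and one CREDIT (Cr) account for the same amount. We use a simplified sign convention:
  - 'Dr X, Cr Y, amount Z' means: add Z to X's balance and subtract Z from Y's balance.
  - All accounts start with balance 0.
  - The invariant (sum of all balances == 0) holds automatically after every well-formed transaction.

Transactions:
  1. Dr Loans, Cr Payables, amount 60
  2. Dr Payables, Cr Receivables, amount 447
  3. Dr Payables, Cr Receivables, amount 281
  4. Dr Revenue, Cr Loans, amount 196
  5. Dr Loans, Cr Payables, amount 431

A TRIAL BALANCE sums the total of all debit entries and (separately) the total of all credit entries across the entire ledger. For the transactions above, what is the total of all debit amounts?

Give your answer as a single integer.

Answer: 1415

Derivation:
Txn 1: debit+=60
Txn 2: debit+=447
Txn 3: debit+=281
Txn 4: debit+=196
Txn 5: debit+=431
Total debits = 1415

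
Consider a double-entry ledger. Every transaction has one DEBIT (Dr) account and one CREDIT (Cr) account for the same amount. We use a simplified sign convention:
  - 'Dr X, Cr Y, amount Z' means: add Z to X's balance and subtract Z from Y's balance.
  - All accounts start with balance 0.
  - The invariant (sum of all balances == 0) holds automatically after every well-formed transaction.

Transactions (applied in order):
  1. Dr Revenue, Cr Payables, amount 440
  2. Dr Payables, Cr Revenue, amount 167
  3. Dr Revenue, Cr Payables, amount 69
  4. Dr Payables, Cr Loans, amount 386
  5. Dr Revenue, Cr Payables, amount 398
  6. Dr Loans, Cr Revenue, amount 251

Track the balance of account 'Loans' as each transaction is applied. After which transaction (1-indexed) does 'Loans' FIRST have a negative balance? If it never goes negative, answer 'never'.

Answer: 4

Derivation:
After txn 1: Loans=0
After txn 2: Loans=0
After txn 3: Loans=0
After txn 4: Loans=-386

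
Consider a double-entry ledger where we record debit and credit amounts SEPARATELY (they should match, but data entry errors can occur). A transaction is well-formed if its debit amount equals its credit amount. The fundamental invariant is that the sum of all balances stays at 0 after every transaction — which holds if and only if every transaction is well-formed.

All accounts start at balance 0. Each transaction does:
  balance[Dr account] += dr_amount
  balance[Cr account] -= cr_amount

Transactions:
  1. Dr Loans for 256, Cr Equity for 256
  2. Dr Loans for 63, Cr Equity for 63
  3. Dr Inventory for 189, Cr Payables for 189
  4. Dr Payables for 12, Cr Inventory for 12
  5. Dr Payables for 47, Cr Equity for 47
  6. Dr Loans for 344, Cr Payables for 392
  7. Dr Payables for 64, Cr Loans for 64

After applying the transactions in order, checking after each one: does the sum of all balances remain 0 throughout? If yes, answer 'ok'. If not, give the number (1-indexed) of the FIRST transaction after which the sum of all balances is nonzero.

After txn 1: dr=256 cr=256 sum_balances=0
After txn 2: dr=63 cr=63 sum_balances=0
After txn 3: dr=189 cr=189 sum_balances=0
After txn 4: dr=12 cr=12 sum_balances=0
After txn 5: dr=47 cr=47 sum_balances=0
After txn 6: dr=344 cr=392 sum_balances=-48
After txn 7: dr=64 cr=64 sum_balances=-48

Answer: 6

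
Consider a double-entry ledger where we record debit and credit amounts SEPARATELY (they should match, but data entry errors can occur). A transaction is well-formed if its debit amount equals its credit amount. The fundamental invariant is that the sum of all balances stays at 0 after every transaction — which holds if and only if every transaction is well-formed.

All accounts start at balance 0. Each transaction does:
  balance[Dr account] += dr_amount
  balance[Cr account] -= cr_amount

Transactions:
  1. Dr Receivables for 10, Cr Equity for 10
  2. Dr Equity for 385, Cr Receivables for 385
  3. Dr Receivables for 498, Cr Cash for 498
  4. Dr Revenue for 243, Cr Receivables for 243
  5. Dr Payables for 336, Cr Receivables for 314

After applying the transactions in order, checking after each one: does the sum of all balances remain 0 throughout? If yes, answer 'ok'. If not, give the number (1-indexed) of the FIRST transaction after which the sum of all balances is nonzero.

Answer: 5

Derivation:
After txn 1: dr=10 cr=10 sum_balances=0
After txn 2: dr=385 cr=385 sum_balances=0
After txn 3: dr=498 cr=498 sum_balances=0
After txn 4: dr=243 cr=243 sum_balances=0
After txn 5: dr=336 cr=314 sum_balances=22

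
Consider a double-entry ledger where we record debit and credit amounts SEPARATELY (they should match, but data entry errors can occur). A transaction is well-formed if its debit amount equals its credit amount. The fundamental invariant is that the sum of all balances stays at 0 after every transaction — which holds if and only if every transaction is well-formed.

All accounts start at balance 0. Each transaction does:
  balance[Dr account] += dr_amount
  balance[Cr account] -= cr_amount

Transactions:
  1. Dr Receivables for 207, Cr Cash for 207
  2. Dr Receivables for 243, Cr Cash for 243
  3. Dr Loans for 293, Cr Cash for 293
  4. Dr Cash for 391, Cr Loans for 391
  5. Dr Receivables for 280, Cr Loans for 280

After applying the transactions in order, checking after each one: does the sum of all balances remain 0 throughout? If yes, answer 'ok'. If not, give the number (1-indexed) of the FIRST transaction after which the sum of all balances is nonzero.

After txn 1: dr=207 cr=207 sum_balances=0
After txn 2: dr=243 cr=243 sum_balances=0
After txn 3: dr=293 cr=293 sum_balances=0
After txn 4: dr=391 cr=391 sum_balances=0
After txn 5: dr=280 cr=280 sum_balances=0

Answer: ok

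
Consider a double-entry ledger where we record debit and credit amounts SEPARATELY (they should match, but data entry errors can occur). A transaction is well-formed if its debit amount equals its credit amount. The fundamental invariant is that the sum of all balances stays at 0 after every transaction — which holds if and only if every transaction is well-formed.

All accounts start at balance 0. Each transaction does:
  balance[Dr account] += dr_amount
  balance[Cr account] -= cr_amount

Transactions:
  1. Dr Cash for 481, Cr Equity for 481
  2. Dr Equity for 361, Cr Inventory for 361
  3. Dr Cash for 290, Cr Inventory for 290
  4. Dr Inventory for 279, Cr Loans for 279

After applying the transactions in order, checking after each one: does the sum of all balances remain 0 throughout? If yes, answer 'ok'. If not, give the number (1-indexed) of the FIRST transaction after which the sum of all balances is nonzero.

After txn 1: dr=481 cr=481 sum_balances=0
After txn 2: dr=361 cr=361 sum_balances=0
After txn 3: dr=290 cr=290 sum_balances=0
After txn 4: dr=279 cr=279 sum_balances=0

Answer: ok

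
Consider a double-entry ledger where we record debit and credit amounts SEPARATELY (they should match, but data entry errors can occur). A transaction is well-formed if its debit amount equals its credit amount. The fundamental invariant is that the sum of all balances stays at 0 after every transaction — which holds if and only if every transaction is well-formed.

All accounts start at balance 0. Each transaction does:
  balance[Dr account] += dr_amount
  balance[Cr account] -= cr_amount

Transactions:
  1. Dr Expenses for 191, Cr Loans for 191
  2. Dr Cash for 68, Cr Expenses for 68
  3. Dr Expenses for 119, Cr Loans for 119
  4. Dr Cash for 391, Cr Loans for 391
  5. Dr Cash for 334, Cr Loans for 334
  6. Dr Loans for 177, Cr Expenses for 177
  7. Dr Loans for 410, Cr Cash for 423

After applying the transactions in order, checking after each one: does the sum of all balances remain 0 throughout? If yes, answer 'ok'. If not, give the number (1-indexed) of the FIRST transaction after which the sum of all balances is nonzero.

After txn 1: dr=191 cr=191 sum_balances=0
After txn 2: dr=68 cr=68 sum_balances=0
After txn 3: dr=119 cr=119 sum_balances=0
After txn 4: dr=391 cr=391 sum_balances=0
After txn 5: dr=334 cr=334 sum_balances=0
After txn 6: dr=177 cr=177 sum_balances=0
After txn 7: dr=410 cr=423 sum_balances=-13

Answer: 7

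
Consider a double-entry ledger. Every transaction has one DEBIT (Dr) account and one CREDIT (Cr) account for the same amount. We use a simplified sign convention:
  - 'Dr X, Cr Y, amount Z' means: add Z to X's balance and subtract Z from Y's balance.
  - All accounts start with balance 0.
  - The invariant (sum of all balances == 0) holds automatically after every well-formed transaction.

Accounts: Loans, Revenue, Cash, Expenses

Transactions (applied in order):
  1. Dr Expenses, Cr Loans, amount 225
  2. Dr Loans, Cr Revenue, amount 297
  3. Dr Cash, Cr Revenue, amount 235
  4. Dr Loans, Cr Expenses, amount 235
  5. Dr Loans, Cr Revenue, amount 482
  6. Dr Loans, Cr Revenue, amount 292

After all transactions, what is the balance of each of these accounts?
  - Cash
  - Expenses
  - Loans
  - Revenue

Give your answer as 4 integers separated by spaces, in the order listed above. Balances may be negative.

After txn 1 (Dr Expenses, Cr Loans, amount 225): Expenses=225 Loans=-225
After txn 2 (Dr Loans, Cr Revenue, amount 297): Expenses=225 Loans=72 Revenue=-297
After txn 3 (Dr Cash, Cr Revenue, amount 235): Cash=235 Expenses=225 Loans=72 Revenue=-532
After txn 4 (Dr Loans, Cr Expenses, amount 235): Cash=235 Expenses=-10 Loans=307 Revenue=-532
After txn 5 (Dr Loans, Cr Revenue, amount 482): Cash=235 Expenses=-10 Loans=789 Revenue=-1014
After txn 6 (Dr Loans, Cr Revenue, amount 292): Cash=235 Expenses=-10 Loans=1081 Revenue=-1306

Answer: 235 -10 1081 -1306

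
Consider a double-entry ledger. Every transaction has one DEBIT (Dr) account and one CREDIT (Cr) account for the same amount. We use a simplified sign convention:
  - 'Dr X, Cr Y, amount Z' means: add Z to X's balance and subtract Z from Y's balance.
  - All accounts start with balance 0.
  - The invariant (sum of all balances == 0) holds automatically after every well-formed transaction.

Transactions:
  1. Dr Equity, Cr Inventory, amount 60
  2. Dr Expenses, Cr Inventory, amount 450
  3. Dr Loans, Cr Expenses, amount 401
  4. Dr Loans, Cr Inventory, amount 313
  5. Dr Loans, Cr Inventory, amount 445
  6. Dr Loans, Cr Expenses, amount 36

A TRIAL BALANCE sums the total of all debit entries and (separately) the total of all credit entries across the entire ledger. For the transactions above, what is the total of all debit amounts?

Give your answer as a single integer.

Txn 1: debit+=60
Txn 2: debit+=450
Txn 3: debit+=401
Txn 4: debit+=313
Txn 5: debit+=445
Txn 6: debit+=36
Total debits = 1705

Answer: 1705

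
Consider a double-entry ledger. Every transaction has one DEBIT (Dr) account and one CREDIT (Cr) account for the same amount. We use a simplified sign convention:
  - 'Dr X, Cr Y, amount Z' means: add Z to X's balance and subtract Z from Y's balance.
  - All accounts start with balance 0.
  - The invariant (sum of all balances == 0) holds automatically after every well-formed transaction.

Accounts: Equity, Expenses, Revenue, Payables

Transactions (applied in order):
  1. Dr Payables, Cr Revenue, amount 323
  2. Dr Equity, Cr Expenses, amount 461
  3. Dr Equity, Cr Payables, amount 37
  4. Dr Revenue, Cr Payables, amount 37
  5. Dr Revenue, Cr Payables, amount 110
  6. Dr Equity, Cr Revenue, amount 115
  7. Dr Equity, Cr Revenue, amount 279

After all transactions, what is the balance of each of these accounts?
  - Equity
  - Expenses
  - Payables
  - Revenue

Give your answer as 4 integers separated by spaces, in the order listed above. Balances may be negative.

Answer: 892 -461 139 -570

Derivation:
After txn 1 (Dr Payables, Cr Revenue, amount 323): Payables=323 Revenue=-323
After txn 2 (Dr Equity, Cr Expenses, amount 461): Equity=461 Expenses=-461 Payables=323 Revenue=-323
After txn 3 (Dr Equity, Cr Payables, amount 37): Equity=498 Expenses=-461 Payables=286 Revenue=-323
After txn 4 (Dr Revenue, Cr Payables, amount 37): Equity=498 Expenses=-461 Payables=249 Revenue=-286
After txn 5 (Dr Revenue, Cr Payables, amount 110): Equity=498 Expenses=-461 Payables=139 Revenue=-176
After txn 6 (Dr Equity, Cr Revenue, amount 115): Equity=613 Expenses=-461 Payables=139 Revenue=-291
After txn 7 (Dr Equity, Cr Revenue, amount 279): Equity=892 Expenses=-461 Payables=139 Revenue=-570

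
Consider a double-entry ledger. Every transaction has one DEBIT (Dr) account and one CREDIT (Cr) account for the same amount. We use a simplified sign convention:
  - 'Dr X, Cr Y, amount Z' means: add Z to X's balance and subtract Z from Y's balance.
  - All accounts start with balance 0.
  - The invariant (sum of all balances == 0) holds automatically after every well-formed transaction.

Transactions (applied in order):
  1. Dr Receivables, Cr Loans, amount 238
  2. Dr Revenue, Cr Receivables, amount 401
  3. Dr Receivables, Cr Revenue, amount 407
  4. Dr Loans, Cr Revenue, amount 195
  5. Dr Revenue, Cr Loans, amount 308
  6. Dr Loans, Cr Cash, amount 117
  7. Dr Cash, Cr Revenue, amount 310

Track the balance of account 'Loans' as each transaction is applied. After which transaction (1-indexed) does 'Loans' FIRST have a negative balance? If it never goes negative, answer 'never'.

Answer: 1

Derivation:
After txn 1: Loans=-238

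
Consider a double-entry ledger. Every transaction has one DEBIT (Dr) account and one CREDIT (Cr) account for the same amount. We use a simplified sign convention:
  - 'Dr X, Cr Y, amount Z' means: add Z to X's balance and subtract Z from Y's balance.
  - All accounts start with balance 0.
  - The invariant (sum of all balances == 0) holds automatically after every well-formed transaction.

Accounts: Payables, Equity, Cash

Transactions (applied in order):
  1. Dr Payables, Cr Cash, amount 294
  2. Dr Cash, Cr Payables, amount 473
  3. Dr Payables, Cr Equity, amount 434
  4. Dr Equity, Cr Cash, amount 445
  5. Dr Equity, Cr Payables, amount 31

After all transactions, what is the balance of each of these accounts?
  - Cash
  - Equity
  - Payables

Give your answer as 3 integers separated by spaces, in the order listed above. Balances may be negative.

After txn 1 (Dr Payables, Cr Cash, amount 294): Cash=-294 Payables=294
After txn 2 (Dr Cash, Cr Payables, amount 473): Cash=179 Payables=-179
After txn 3 (Dr Payables, Cr Equity, amount 434): Cash=179 Equity=-434 Payables=255
After txn 4 (Dr Equity, Cr Cash, amount 445): Cash=-266 Equity=11 Payables=255
After txn 5 (Dr Equity, Cr Payables, amount 31): Cash=-266 Equity=42 Payables=224

Answer: -266 42 224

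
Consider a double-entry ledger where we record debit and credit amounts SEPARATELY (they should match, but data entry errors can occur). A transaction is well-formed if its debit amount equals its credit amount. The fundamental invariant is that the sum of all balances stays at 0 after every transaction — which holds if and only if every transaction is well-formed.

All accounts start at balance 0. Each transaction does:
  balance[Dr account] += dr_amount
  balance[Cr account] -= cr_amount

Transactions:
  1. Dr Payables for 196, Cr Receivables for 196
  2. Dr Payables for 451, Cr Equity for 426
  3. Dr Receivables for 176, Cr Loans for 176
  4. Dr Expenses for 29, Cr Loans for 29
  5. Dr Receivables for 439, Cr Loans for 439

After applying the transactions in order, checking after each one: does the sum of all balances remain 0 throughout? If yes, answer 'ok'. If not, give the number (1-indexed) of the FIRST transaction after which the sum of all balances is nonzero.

After txn 1: dr=196 cr=196 sum_balances=0
After txn 2: dr=451 cr=426 sum_balances=25
After txn 3: dr=176 cr=176 sum_balances=25
After txn 4: dr=29 cr=29 sum_balances=25
After txn 5: dr=439 cr=439 sum_balances=25

Answer: 2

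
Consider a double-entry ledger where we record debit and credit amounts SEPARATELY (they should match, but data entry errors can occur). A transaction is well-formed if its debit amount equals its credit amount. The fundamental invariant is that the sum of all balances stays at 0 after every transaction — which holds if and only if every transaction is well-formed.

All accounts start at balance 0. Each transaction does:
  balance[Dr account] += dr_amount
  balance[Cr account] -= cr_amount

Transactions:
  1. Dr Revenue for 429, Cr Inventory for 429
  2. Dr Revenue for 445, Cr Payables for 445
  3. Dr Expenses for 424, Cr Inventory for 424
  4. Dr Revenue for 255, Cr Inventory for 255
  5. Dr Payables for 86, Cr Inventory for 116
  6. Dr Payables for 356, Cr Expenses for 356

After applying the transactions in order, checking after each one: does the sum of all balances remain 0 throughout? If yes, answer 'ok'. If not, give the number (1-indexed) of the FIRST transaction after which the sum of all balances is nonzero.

After txn 1: dr=429 cr=429 sum_balances=0
After txn 2: dr=445 cr=445 sum_balances=0
After txn 3: dr=424 cr=424 sum_balances=0
After txn 4: dr=255 cr=255 sum_balances=0
After txn 5: dr=86 cr=116 sum_balances=-30
After txn 6: dr=356 cr=356 sum_balances=-30

Answer: 5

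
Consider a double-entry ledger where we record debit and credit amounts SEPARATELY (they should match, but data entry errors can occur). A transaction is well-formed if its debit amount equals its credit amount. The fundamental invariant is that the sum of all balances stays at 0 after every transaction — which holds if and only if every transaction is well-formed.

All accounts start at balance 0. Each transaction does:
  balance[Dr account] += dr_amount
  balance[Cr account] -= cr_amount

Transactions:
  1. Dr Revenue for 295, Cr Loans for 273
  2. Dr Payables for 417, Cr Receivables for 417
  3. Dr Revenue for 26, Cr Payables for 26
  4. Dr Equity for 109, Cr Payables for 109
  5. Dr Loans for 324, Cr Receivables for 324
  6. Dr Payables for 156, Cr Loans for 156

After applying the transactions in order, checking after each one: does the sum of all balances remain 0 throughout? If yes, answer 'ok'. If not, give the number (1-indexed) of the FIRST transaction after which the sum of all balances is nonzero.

After txn 1: dr=295 cr=273 sum_balances=22
After txn 2: dr=417 cr=417 sum_balances=22
After txn 3: dr=26 cr=26 sum_balances=22
After txn 4: dr=109 cr=109 sum_balances=22
After txn 5: dr=324 cr=324 sum_balances=22
After txn 6: dr=156 cr=156 sum_balances=22

Answer: 1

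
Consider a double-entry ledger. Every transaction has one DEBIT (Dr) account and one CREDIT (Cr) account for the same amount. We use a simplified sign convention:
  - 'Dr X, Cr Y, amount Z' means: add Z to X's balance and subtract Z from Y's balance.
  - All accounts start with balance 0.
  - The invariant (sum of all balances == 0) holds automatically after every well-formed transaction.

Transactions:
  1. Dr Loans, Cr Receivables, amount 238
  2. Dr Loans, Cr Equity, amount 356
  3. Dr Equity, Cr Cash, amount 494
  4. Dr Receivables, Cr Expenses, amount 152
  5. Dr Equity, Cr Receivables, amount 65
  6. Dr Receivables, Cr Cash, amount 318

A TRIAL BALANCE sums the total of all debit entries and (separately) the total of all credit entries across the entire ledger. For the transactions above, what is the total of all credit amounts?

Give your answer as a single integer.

Txn 1: credit+=238
Txn 2: credit+=356
Txn 3: credit+=494
Txn 4: credit+=152
Txn 5: credit+=65
Txn 6: credit+=318
Total credits = 1623

Answer: 1623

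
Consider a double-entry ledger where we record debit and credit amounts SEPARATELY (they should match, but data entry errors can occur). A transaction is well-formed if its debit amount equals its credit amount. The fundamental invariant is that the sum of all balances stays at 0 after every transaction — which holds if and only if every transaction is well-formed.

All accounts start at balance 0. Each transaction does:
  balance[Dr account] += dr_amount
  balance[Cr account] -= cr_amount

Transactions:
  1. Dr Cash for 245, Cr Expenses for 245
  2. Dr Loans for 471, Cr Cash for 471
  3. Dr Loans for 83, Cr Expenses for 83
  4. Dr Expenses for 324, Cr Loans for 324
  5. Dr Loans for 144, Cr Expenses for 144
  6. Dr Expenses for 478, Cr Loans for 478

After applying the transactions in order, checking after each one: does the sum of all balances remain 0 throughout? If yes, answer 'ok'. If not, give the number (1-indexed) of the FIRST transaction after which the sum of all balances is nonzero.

After txn 1: dr=245 cr=245 sum_balances=0
After txn 2: dr=471 cr=471 sum_balances=0
After txn 3: dr=83 cr=83 sum_balances=0
After txn 4: dr=324 cr=324 sum_balances=0
After txn 5: dr=144 cr=144 sum_balances=0
After txn 6: dr=478 cr=478 sum_balances=0

Answer: ok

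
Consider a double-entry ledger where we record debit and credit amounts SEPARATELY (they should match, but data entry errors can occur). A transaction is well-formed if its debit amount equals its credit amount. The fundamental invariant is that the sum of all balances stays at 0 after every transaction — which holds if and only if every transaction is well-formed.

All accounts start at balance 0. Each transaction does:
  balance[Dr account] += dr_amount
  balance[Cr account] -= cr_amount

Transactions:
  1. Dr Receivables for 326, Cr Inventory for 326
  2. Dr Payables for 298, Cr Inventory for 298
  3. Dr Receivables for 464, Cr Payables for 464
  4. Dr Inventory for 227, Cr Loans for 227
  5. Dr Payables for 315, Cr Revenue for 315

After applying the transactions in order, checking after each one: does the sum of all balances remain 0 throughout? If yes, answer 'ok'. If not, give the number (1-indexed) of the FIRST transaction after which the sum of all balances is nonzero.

After txn 1: dr=326 cr=326 sum_balances=0
After txn 2: dr=298 cr=298 sum_balances=0
After txn 3: dr=464 cr=464 sum_balances=0
After txn 4: dr=227 cr=227 sum_balances=0
After txn 5: dr=315 cr=315 sum_balances=0

Answer: ok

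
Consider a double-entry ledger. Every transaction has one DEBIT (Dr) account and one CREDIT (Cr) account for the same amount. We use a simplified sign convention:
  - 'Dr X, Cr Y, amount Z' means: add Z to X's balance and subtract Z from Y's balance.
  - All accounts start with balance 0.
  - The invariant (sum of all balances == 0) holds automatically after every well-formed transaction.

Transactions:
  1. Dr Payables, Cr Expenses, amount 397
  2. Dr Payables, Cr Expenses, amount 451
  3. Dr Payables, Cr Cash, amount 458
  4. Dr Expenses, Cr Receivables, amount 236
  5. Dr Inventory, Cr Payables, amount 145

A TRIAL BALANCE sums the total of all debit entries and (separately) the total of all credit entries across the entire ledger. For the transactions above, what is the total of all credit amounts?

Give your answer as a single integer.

Txn 1: credit+=397
Txn 2: credit+=451
Txn 3: credit+=458
Txn 4: credit+=236
Txn 5: credit+=145
Total credits = 1687

Answer: 1687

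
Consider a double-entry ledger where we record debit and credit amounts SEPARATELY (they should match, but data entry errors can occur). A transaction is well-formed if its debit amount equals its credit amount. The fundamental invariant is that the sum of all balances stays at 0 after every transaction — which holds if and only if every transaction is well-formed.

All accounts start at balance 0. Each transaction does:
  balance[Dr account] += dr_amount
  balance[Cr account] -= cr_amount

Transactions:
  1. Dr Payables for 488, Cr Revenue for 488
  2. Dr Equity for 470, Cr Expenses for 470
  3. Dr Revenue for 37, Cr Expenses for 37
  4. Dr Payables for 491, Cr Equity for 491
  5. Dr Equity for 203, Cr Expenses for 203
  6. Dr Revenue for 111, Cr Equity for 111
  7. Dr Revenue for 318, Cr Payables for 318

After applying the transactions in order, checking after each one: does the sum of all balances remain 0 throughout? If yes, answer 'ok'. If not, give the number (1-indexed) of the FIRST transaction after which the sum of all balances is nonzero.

After txn 1: dr=488 cr=488 sum_balances=0
After txn 2: dr=470 cr=470 sum_balances=0
After txn 3: dr=37 cr=37 sum_balances=0
After txn 4: dr=491 cr=491 sum_balances=0
After txn 5: dr=203 cr=203 sum_balances=0
After txn 6: dr=111 cr=111 sum_balances=0
After txn 7: dr=318 cr=318 sum_balances=0

Answer: ok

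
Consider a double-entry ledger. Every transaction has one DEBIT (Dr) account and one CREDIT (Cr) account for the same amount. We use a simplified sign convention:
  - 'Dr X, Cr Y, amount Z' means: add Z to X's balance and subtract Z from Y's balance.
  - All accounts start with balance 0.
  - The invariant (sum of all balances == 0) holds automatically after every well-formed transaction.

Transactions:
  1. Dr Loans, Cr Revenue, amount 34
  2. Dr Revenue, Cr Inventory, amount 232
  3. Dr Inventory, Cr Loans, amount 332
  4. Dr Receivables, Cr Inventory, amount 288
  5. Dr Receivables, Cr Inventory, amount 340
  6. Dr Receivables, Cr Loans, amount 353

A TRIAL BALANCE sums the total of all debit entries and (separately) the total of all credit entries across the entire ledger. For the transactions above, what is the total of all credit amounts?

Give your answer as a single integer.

Txn 1: credit+=34
Txn 2: credit+=232
Txn 3: credit+=332
Txn 4: credit+=288
Txn 5: credit+=340
Txn 6: credit+=353
Total credits = 1579

Answer: 1579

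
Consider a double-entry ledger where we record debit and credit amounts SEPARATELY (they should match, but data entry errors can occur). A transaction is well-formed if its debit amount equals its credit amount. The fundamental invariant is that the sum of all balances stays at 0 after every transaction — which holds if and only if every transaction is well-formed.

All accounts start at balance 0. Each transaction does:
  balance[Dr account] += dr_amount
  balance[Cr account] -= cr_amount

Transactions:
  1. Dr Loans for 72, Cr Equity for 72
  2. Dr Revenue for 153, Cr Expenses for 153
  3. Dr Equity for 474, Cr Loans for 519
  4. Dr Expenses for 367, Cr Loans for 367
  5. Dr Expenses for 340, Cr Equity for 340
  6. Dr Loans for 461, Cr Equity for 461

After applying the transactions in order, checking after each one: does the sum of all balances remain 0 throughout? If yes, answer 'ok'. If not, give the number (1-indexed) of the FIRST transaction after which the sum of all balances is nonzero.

After txn 1: dr=72 cr=72 sum_balances=0
After txn 2: dr=153 cr=153 sum_balances=0
After txn 3: dr=474 cr=519 sum_balances=-45
After txn 4: dr=367 cr=367 sum_balances=-45
After txn 5: dr=340 cr=340 sum_balances=-45
After txn 6: dr=461 cr=461 sum_balances=-45

Answer: 3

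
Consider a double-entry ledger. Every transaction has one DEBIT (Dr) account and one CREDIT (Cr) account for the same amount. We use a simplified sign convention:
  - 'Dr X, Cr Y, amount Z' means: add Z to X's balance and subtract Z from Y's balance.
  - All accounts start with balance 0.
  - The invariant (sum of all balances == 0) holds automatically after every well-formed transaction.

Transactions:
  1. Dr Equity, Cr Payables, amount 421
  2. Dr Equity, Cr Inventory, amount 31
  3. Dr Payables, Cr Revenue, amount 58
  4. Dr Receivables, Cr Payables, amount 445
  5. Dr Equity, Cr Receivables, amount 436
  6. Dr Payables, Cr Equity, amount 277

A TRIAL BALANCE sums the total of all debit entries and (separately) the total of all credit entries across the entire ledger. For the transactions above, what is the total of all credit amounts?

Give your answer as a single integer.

Txn 1: credit+=421
Txn 2: credit+=31
Txn 3: credit+=58
Txn 4: credit+=445
Txn 5: credit+=436
Txn 6: credit+=277
Total credits = 1668

Answer: 1668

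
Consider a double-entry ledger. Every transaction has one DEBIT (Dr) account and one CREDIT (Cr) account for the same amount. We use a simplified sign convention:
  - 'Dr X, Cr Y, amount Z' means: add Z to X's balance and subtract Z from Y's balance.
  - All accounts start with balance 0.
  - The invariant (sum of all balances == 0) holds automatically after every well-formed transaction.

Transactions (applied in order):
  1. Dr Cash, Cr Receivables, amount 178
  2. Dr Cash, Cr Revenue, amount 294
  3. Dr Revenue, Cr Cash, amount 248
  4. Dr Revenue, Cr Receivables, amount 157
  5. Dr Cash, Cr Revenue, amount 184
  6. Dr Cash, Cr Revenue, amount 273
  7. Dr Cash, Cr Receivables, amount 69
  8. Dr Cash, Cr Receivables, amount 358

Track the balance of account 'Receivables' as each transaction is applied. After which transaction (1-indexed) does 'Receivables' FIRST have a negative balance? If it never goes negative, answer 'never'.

After txn 1: Receivables=-178

Answer: 1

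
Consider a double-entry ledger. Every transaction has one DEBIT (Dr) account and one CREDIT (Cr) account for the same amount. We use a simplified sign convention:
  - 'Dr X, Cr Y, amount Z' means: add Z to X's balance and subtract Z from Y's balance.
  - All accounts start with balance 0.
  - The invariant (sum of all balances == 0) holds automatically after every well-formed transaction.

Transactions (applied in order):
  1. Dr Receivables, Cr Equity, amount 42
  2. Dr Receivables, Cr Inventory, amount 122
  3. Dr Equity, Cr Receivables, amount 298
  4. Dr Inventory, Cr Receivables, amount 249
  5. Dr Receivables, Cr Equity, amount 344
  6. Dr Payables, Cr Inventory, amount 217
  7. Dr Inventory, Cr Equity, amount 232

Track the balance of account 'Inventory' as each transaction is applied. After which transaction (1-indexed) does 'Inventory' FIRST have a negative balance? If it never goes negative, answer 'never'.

After txn 1: Inventory=0
After txn 2: Inventory=-122

Answer: 2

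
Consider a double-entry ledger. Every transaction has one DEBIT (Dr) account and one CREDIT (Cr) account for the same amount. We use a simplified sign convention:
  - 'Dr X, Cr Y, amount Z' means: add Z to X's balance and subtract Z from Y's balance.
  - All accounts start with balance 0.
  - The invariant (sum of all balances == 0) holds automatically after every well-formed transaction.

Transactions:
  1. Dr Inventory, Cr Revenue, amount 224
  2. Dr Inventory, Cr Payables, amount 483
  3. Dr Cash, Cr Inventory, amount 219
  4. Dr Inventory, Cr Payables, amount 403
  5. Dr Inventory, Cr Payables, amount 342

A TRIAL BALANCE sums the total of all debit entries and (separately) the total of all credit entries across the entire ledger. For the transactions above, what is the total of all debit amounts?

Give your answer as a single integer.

Txn 1: debit+=224
Txn 2: debit+=483
Txn 3: debit+=219
Txn 4: debit+=403
Txn 5: debit+=342
Total debits = 1671

Answer: 1671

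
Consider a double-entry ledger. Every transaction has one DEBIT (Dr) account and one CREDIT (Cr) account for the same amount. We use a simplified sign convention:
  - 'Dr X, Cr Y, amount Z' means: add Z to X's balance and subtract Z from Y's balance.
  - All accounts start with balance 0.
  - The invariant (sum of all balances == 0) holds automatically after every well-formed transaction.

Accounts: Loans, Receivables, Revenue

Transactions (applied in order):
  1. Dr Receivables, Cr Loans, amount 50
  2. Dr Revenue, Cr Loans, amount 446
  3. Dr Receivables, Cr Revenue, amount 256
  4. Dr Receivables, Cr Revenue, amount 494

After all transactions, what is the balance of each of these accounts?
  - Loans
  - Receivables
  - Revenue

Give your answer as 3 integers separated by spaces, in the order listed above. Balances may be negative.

Answer: -496 800 -304

Derivation:
After txn 1 (Dr Receivables, Cr Loans, amount 50): Loans=-50 Receivables=50
After txn 2 (Dr Revenue, Cr Loans, amount 446): Loans=-496 Receivables=50 Revenue=446
After txn 3 (Dr Receivables, Cr Revenue, amount 256): Loans=-496 Receivables=306 Revenue=190
After txn 4 (Dr Receivables, Cr Revenue, amount 494): Loans=-496 Receivables=800 Revenue=-304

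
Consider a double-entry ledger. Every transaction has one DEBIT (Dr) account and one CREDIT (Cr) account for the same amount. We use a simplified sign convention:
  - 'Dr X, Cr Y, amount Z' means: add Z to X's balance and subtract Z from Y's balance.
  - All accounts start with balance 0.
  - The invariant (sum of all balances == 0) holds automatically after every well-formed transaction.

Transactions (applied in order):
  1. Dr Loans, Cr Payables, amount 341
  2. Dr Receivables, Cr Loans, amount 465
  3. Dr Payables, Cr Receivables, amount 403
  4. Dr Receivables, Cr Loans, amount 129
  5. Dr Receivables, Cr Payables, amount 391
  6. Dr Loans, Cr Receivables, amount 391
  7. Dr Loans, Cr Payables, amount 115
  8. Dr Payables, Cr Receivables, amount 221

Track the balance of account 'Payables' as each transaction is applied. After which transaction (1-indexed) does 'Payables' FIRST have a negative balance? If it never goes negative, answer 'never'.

Answer: 1

Derivation:
After txn 1: Payables=-341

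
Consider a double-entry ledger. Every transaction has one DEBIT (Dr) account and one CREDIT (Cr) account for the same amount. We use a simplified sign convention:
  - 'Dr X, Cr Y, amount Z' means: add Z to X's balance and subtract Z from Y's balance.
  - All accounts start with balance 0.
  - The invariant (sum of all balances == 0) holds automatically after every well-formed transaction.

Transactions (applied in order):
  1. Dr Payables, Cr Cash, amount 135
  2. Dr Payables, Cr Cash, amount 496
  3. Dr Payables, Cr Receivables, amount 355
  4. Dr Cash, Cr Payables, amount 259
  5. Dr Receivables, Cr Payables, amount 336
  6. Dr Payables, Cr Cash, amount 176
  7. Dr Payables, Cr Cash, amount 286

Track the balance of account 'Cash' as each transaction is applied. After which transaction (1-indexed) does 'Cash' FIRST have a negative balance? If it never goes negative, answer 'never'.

Answer: 1

Derivation:
After txn 1: Cash=-135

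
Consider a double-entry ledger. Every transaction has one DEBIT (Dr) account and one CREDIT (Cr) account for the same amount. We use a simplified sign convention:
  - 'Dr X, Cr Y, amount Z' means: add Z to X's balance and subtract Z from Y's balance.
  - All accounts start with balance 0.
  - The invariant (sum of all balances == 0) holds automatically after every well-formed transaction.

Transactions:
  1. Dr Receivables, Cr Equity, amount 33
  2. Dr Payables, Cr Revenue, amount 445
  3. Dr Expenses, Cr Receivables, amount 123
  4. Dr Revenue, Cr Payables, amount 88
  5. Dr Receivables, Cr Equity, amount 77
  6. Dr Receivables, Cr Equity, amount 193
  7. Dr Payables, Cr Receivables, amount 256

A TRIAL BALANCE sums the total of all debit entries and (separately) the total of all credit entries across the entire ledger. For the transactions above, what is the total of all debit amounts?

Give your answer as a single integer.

Answer: 1215

Derivation:
Txn 1: debit+=33
Txn 2: debit+=445
Txn 3: debit+=123
Txn 4: debit+=88
Txn 5: debit+=77
Txn 6: debit+=193
Txn 7: debit+=256
Total debits = 1215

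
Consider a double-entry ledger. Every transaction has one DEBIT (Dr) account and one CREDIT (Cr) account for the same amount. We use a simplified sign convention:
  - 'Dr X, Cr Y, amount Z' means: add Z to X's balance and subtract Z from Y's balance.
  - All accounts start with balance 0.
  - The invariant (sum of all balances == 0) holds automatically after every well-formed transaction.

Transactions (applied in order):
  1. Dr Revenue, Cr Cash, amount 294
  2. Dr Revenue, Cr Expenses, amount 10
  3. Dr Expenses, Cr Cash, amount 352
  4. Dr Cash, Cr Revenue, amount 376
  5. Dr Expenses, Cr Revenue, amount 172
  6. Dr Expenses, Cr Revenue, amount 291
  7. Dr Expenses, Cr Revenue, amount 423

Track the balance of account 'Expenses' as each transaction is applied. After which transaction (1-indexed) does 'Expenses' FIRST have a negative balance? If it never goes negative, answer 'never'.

After txn 1: Expenses=0
After txn 2: Expenses=-10

Answer: 2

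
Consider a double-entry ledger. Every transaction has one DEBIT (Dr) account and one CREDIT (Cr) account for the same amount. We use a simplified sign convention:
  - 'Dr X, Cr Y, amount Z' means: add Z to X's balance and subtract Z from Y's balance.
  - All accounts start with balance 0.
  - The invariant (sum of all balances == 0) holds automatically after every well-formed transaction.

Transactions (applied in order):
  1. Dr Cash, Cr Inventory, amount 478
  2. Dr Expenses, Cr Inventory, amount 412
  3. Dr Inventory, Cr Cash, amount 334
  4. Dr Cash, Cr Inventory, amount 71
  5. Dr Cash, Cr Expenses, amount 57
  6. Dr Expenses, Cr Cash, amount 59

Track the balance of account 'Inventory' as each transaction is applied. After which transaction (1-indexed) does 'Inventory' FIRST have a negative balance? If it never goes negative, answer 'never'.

After txn 1: Inventory=-478

Answer: 1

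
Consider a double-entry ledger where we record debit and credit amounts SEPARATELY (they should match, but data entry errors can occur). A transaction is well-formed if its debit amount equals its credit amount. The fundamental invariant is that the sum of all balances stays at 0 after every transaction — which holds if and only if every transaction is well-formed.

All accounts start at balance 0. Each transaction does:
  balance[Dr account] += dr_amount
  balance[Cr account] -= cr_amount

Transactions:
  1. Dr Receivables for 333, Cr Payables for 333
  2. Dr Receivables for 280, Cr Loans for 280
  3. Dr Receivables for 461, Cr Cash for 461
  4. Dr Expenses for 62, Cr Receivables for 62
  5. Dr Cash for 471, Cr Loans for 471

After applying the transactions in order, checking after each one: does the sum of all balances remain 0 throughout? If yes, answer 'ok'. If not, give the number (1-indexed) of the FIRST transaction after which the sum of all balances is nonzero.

Answer: ok

Derivation:
After txn 1: dr=333 cr=333 sum_balances=0
After txn 2: dr=280 cr=280 sum_balances=0
After txn 3: dr=461 cr=461 sum_balances=0
After txn 4: dr=62 cr=62 sum_balances=0
After txn 5: dr=471 cr=471 sum_balances=0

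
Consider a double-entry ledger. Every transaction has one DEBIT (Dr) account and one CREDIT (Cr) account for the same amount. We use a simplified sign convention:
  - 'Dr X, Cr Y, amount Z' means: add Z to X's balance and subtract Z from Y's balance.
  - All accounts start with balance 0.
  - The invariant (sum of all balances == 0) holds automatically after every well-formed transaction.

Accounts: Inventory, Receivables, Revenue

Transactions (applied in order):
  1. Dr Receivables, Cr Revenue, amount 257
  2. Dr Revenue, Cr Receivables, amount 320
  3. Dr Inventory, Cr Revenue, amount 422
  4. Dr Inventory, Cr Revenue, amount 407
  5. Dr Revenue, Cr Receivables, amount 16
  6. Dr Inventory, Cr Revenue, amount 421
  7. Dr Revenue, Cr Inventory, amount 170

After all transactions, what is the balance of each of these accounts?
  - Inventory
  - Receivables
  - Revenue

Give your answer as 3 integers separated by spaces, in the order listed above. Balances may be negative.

Answer: 1080 -79 -1001

Derivation:
After txn 1 (Dr Receivables, Cr Revenue, amount 257): Receivables=257 Revenue=-257
After txn 2 (Dr Revenue, Cr Receivables, amount 320): Receivables=-63 Revenue=63
After txn 3 (Dr Inventory, Cr Revenue, amount 422): Inventory=422 Receivables=-63 Revenue=-359
After txn 4 (Dr Inventory, Cr Revenue, amount 407): Inventory=829 Receivables=-63 Revenue=-766
After txn 5 (Dr Revenue, Cr Receivables, amount 16): Inventory=829 Receivables=-79 Revenue=-750
After txn 6 (Dr Inventory, Cr Revenue, amount 421): Inventory=1250 Receivables=-79 Revenue=-1171
After txn 7 (Dr Revenue, Cr Inventory, amount 170): Inventory=1080 Receivables=-79 Revenue=-1001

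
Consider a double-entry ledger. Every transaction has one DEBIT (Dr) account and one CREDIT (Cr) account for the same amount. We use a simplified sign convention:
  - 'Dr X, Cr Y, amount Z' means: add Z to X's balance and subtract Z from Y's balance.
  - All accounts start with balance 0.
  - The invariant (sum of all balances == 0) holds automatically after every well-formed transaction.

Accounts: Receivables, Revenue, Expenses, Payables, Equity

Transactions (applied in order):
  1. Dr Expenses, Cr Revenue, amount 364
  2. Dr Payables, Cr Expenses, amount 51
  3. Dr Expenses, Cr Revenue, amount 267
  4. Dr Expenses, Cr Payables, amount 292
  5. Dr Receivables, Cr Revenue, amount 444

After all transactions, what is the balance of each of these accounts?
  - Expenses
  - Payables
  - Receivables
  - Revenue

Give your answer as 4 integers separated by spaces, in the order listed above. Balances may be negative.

After txn 1 (Dr Expenses, Cr Revenue, amount 364): Expenses=364 Revenue=-364
After txn 2 (Dr Payables, Cr Expenses, amount 51): Expenses=313 Payables=51 Revenue=-364
After txn 3 (Dr Expenses, Cr Revenue, amount 267): Expenses=580 Payables=51 Revenue=-631
After txn 4 (Dr Expenses, Cr Payables, amount 292): Expenses=872 Payables=-241 Revenue=-631
After txn 5 (Dr Receivables, Cr Revenue, amount 444): Expenses=872 Payables=-241 Receivables=444 Revenue=-1075

Answer: 872 -241 444 -1075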